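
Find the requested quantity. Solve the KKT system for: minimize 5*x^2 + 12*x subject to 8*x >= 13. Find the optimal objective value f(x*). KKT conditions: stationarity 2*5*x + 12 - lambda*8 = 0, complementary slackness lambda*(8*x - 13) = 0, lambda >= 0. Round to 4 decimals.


Step 1: Try lambda = 0 (constraint inactive).
x_unc = -12/(2*5) = -1.2
Check: 8*-1.2 = -9.6 < 13 -- violated!
Step 2: Constraint must be active: 8*x = 13
x* = 13/8 = 1.625
lambda = (2*5*1.625 + 12)/8 = 3.5313
Step 3: Compute optimal value.
f(x*) = 5*1.625^2 + 12*1.625 = 32.7031


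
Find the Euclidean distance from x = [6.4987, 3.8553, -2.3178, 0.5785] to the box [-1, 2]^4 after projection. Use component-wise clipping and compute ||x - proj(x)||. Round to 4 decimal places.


Project each component onto [-1, 2].
clip(6.4987) = 2.0, clip(3.8553) = 2.0, clip(-2.3178) = -1.0, clip(0.5785) = 0.5785
Projection = [2.0, 2.0, -1.0, 0.5785]
Squared diffs: [20.2383, 3.4421, 1.7366, 0.0]
Distance = sqrt(25.417) = 5.0415


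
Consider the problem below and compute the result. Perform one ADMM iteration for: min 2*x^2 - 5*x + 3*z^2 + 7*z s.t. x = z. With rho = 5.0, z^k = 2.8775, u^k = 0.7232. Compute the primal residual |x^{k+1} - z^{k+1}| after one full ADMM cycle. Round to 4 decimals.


ADMM iteration with rho = 5.0, z^k = 2.8775, u^k = 0.7232
Step 1: x-update.
Minimize 2*x^2 - 5*x + (5.0/2)*(x - 2.8775 + 0.7232)^2
FOC: (2*2 + 5.0)*x = 5 + 5.0*(2.8775 - 0.7232)
x^{k+1} = 1.7524
Step 2: z-update.
Minimize 3*z^2 + 7*z + (5.0/2)*(1.7524 - z + 0.7232)^2
FOC: (2*3 + 5.0)*z = -7 + 5.0*(1.7524 + 0.7232)
z^{k+1} = 0.4889
Step 3: u-update.
u^{k+1} = 0.7232 + 1.7524 - 0.4889 = 1.9867
Step 4: Primal residual = |1.7524 - 0.4889| = 1.2635


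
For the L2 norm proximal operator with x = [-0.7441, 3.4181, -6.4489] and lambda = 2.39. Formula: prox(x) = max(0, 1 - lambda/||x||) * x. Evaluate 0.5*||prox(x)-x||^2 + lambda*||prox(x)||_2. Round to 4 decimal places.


Step 1: Compute ||x||.
||x|| = 7.3366
Step 2: Compute scaling factor.
scale = max(0, 1 - 2.39/7.3366) = 0.6742
Step 3: prox(x) = [-0.5017, 2.3046, -4.3481]
||prox(x)|| = 4.9466
Step 4: Proximal objective.
0.5*||prox-x||^2 = 2.8561
lambda*||prox|| = 11.8224
Total = 14.6784


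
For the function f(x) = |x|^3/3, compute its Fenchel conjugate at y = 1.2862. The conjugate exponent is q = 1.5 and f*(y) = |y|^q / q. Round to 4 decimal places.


The conjugate exponent q satisfies 1/p + 1/q = 1.
p = 3, so q = 3/(3 - 1) = 1.5
|y|^q = 1.2862^1.5 = 1.4587
f*(1.2862) = 1.4587 / 1.5 = 0.9725


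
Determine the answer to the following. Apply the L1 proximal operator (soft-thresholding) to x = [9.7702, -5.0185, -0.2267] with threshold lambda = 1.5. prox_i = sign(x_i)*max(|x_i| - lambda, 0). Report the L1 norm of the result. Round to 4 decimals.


Soft-thresholding with lambda = 1.5:
prox(9.7702) = sign(9.7702)*max(|9.7702| - 1.5, 0) = 8.2702
prox(-5.0185) = sign(-5.0185)*max(|-5.0185| - 1.5, 0) = -3.5185
prox(-0.2267) = sign(-0.2267)*max(|-0.2267| - 1.5, 0) = 0.0
prox(x) = [8.2702, -3.5185, 0.0]
||prox(x)||_1 = 8.2702 + 3.5185 + 0.0 = 11.7887


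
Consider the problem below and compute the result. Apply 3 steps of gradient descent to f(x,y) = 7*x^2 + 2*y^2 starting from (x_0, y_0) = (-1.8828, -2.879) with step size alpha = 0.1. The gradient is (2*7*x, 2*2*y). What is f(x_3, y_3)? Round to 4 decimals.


Gradient descent on f(x,y) = 7*x^2 + 2*y^2.
Starting point: (-1.8828, -2.879), alpha = 0.1
Step 1: grad_x = 2*7*-1.8828 = -26.3592, grad_y = 2*2*-2.879 = -11.516
  x_1 = -1.8828 - 0.1*-26.3592 = 0.7531
  y_1 = -2.879 - 0.1*-11.516 = -1.7274
Step 2: grad_x = 2*7*0.7531 = 10.5437, grad_y = 2*2*-1.7274 = -6.9096
  x_2 = 0.7531 - 0.1*10.5437 = -0.3012
  y_2 = -1.7274 - 0.1*-6.9096 = -1.0364
Step 3: grad_x = 2*7*-0.3012 = -4.2175, grad_y = 2*2*-1.0364 = -4.1458
  x_3 = -0.3012 - 0.1*-4.2175 = 0.1205
  y_3 = -1.0364 - 0.1*-4.1458 = -0.6219
f(0.1205, -0.6219) = 7*0.1205^2 + 2*(-0.6219)^2 = 0.8751


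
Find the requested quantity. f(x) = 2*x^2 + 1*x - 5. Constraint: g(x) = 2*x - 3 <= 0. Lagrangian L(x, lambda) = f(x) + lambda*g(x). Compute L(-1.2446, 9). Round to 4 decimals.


Step 1: Evaluate f(x).
f(-1.2446) = 2*(-1.2446)^2 + 1*(-1.2446) - 5 = -3.1465
Step 2: Evaluate g(x).
g(-1.2446) = 2*-1.2446 - 3 = -5.4892
Step 3: Compute Lagrangian.
L = -3.1465 + 9*-5.4892 = -52.5493


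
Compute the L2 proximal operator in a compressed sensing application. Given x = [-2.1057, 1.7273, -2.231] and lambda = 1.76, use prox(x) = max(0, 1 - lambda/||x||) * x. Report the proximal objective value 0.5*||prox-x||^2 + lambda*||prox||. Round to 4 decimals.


Step 1: Compute ||x||.
||x|| = 3.5206
Step 2: Compute scaling factor.
scale = max(0, 1 - 1.76/3.5206) = 0.5001
Step 3: prox(x) = [-1.053, 0.8638, -1.1157]
||prox(x)|| = 1.7606
Step 4: Proximal objective.
0.5*||prox-x||^2 = 1.5488
lambda*||prox|| = 3.0987
Total = 4.6475


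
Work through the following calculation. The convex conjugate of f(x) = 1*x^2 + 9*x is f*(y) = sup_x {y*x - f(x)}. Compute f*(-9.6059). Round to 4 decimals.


f*(y) = sup_x {y*x - a*x^2 - b*x} = sup_x {(y-b)*x - a*x^2}
FOC: (y - b) - 2a*x = 0 => x* = (y - b)/(2a)
x* = (-9.6059 - 9)/(2*1) = -9.303
f*(-9.6059) = (y-b)^2/(4a) = (-9.6059 - 9)^2/(4*1)
= 346.1795/4 = 86.5449


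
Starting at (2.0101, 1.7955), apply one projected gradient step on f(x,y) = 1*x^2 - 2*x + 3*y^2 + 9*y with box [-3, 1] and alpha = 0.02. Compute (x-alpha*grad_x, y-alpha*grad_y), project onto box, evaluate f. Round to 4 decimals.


Step 1: Compute gradient at (2.0101, 1.7955).
grad_x = 2*1*2.0101 - 2 = 2.0202
grad_y = 2*3*1.7955 + 9 = 19.773
Step 2: Gradient step.
x_raw = 2.0101 - 0.02*2.0202 = 1.9697
y_raw = 1.7955 - 0.02*19.773 = 1.4
Step 3: Project onto [-3, 1].
x_proj = clip(1.9697) = 1.0
y_proj = clip(1.4) = 1.0
Step 4: Evaluate f.
f(1.0, 1.0) = 11.0


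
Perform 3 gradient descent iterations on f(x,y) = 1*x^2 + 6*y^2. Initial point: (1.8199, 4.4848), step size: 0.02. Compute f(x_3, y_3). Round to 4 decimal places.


Gradient descent on f(x,y) = 1*x^2 + 6*y^2.
Starting point: (1.8199, 4.4848), alpha = 0.02
Step 1: grad_x = 2*1*1.8199 = 3.6398, grad_y = 2*6*4.4848 = 53.8176
  x_1 = 1.8199 - 0.02*3.6398 = 1.7471
  y_1 = 4.4848 - 0.02*53.8176 = 3.4084
Step 2: grad_x = 2*1*1.7471 = 3.4942, grad_y = 2*6*3.4084 = 40.9014
  x_2 = 1.7471 - 0.02*3.4942 = 1.6772
  y_2 = 3.4084 - 0.02*40.9014 = 2.5904
Step 3: grad_x = 2*1*1.6772 = 3.3544, grad_y = 2*6*2.5904 = 31.085
  x_3 = 1.6772 - 0.02*3.3544 = 1.6101
  y_3 = 2.5904 - 0.02*31.085 = 1.9687
f(1.6101, 1.9687) = 1*1.6101^2 + 6*1.9687^2 = 25.8477


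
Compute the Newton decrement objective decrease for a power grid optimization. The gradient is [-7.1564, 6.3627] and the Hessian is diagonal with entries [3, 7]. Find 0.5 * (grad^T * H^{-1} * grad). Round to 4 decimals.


Step 1: H is diagonal, so H^(-1) * g = [-2.3855, 0.909].
Step 2: g^T H^(-1) g = sum_i g_i^2 / H_ii
  = (-7.1564)^2/3 + (6.3627)^2/7
  = 17.0714 + 5.7834 = 22.8548
Step 3: Objective decrease = 0.5 * g^T H^(-1) g = 11.4274


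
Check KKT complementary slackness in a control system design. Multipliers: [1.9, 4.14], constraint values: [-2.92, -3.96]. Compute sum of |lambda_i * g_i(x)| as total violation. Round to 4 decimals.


KKT complementary slackness check:
lambda_1 * g_1 = 1.9 * -2.92 = -5.548
lambda_2 * g_2 = 4.14 * -3.96 = -16.3944
Total violation = 5.548 + 16.3944 = 21.9424


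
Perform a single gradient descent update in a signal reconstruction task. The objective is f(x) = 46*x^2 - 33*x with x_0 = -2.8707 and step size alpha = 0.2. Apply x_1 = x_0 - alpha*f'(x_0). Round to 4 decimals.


We compute the gradient at x_0 and apply the update.
f'(x) = 92*x - 33
f'(-2.8707) = 92*-2.8707 - 33 = -297.1044
x_1 = -2.8707 - 0.2*-297.1044 = 56.5502


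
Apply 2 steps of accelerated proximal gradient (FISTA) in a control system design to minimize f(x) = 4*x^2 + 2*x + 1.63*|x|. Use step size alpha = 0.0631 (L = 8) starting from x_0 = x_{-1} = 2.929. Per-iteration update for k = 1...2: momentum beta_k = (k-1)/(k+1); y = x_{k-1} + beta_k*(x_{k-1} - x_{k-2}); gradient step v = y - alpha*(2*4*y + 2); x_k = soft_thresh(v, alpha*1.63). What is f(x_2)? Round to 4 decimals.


FISTA on f(x) = 4*x^2 + 2*x + 1.63*|x|
L = 8, alpha = 0.0631
Iteration 1: beta = 0.0, y = 2.929 + 0.0*(2.929 - 2.929) = 2.929
  grad(y) = 25.432, v = y - alpha*grad = 1.3242
  prox(v) = soft_thresh(1.3242, 0.1029) = 1.2214
Iteration 2: beta = 0.3333, y = 1.2214 + 0.3333*(1.2214 - 2.929) = 0.6522
  grad(y) = 7.2175, v = y - alpha*grad = 0.1968
  prox(v) = soft_thresh(0.1968, 0.1029) = 0.0939
f(x_2) = 4*0.0939^2 + 2*0.0939 + 1.63*|0.0939| = 0.3762


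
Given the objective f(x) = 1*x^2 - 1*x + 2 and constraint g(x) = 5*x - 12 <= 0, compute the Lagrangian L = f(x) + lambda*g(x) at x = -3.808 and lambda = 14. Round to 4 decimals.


Step 1: Evaluate f(x).
f(-3.808) = 1*(-3.808)^2 - 1*(-3.808) + 2 = 20.3089
Step 2: Evaluate g(x).
g(-3.808) = 5*-3.808 - 12 = -31.04
Step 3: Compute Lagrangian.
L = 20.3089 + 14*-31.04 = -414.2511


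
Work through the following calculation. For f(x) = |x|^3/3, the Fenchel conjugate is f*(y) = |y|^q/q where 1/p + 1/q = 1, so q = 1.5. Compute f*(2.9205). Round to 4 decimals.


The conjugate exponent q satisfies 1/p + 1/q = 1.
p = 3, so q = 3/(3 - 1) = 1.5
|y|^q = 2.9205^1.5 = 4.991
f*(2.9205) = 4.991 / 1.5 = 3.3273


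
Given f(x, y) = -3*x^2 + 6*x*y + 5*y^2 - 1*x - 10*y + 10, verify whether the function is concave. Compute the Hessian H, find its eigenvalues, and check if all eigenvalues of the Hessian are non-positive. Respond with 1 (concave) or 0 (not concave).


The Hessian of f(x,y) = -3*x^2 + 6*x*y + 5*y^2 - 1*x - 10*y + 10 is:
H = [[-6, 6], [6, 10]]
Trace = -6 + 10 = 4
Determinant = -6*10 - (6)^2 = -96
Discriminant = (4)^2 - 4*-96 = 400.0
Eigenvalues: lambda_1 = -8.0, lambda_2 = 12.0
The function is not concave.

0


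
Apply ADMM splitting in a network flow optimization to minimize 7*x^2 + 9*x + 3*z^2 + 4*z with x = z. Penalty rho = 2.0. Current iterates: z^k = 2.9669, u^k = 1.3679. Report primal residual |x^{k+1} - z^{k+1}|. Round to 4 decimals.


ADMM iteration with rho = 2.0, z^k = 2.9669, u^k = 1.3679
Step 1: x-update.
Minimize 7*x^2 + 9*x + (2.0/2)*(x - 2.9669 + 1.3679)^2
FOC: (2*7 + 2.0)*x = -9 + 2.0*(2.9669 - 1.3679)
x^{k+1} = -0.3626
Step 2: z-update.
Minimize 3*z^2 + 4*z + (2.0/2)*(-0.3626 - z + 1.3679)^2
FOC: (2*3 + 2.0)*z = -4 + 2.0*(-0.3626 + 1.3679)
z^{k+1} = -0.2487
Step 3: u-update.
u^{k+1} = 1.3679 - 0.3626 + 0.2487 = 1.254
Step 4: Primal residual = |-0.3626 + 0.2487| = 0.1139


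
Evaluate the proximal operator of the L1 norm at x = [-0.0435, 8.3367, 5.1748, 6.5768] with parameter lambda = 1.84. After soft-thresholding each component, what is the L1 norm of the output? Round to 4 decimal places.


Soft-thresholding with lambda = 1.84:
prox(-0.0435) = sign(-0.0435)*max(|-0.0435| - 1.84, 0) = 0.0
prox(8.3367) = sign(8.3367)*max(|8.3367| - 1.84, 0) = 6.4967
prox(5.1748) = sign(5.1748)*max(|5.1748| - 1.84, 0) = 3.3348
prox(6.5768) = sign(6.5768)*max(|6.5768| - 1.84, 0) = 4.7368
prox(x) = [0.0, 6.4967, 3.3348, 4.7368]
||prox(x)||_1 = 0.0 + 6.4967 + 3.3348 + 4.7368 = 14.5683


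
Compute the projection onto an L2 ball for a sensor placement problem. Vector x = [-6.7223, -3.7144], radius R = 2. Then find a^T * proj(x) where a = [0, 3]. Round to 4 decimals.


Step 1: Compute ||x|| (intermediates to 6 decimals).
||x|| = sqrt((-6.7223)^2 + (-3.7144)^2) = 7.68024
Step 2: Project.
Since ||x|| > R, scale = R/||x|| = 2/7.68024 = 0.260409, proj(x) = scale * x
proj(x) = [-1.750547, -0.967263]
Step 3: Dot product.
a^T * proj(x) = 0*(-1.750547) + 3*(-0.967263) = -2.9018


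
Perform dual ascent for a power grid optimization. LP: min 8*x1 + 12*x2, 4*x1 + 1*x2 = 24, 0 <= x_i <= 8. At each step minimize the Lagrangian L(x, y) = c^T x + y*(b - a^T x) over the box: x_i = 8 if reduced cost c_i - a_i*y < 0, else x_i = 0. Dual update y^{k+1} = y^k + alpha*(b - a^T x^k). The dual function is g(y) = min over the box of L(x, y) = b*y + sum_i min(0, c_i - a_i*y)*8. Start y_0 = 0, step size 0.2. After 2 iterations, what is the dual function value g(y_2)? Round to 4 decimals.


Dual ascent for LP: min 8*x1 + 12*x2, 4*x1 + 1*x2 = 24, 0 <= x_i <= 8
Step 1: y^k = 0.0, reduced costs: (8.0, 12.0)
  x^k = (0.0, 0.0), subgradient = b - a^T x = 24.0
  y^{k+1} = 0.0 + 0.2*24.0 = 4.8
Step 2: y^k = 4.8, reduced costs: (-11.2, 7.2)
  x^k = (8.0, 0.0), subgradient = b - a^T x = -8.0
  y^{k+1} = 4.8 + 0.2*-8.0 = 3.2
Dual objective at y_2 = 3.2: reduced costs (-4.8, 8.8), box minimizer x = (8.0, 0.0)
g(y_2) = b*y + (c1 - a1*y)*x1 + (c2 - a2*y)*x2 = 24*3.2 + (-4.8)*8.0 + 8.8*0.0 = 76.8 - 38.4 + 0.0 = 38.4


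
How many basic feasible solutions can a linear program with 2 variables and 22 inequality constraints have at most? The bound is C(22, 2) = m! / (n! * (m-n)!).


Each vertex corresponds to some choice of n active constraints out of m, so the number of vertices is at most C(m, n) = m! / (n!(m-n)!).
m = 22, n = 2
Numerator: 22 * 21
Denominator: 2! = 2
C(22, 2) = 231


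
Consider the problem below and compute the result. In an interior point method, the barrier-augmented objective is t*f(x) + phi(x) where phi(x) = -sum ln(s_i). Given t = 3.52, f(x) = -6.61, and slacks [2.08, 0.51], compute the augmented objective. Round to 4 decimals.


Step 1: Compute log-barrier.
ln values: [0.7324, -0.6733]
phi = -(0.7324 - 0.6733) = -0.059
Step 2: Compute augmented objective.
t*f(x) = 3.52*-6.61 = -23.2672
Total = -23.2672 - 0.059 = -23.3262


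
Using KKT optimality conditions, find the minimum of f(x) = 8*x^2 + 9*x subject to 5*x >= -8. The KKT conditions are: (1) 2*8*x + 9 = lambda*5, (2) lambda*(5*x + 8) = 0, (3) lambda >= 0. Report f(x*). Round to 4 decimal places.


Step 1: Try lambda = 0 (constraint inactive).
Stationarity: 2*8*x + 9 = 0
x* = -9/(2*8) = -0.5625
Check constraint: 5*-0.5625 = -2.8125 >= -8 -- satisfied.
Step 2: Compute optimal value.
f(x*) = 8*(-0.5625)^2 + 9*(-0.5625) = -2.5313


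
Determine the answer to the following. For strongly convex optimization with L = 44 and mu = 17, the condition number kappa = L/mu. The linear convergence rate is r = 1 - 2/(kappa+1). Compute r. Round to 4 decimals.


Step 1: Compute the condition number.
kappa = L/mu = 44/17 = 2.5882
Step 2: Compute the convergence rate.
r = 1 - 2/(kappa + 1) = 1 - 2*mu/(L + mu) = (L - mu)/(L + mu) = 27/61 = 0.4426


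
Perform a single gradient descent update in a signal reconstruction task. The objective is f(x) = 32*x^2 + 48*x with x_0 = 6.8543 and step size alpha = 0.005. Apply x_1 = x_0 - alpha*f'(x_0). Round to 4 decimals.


We compute the gradient at x_0 and apply the update.
f'(x) = 64*x + 48
f'(6.8543) = 64*6.8543 + 48 = 486.6752
x_1 = 6.8543 - 0.005*486.6752 = 4.4209


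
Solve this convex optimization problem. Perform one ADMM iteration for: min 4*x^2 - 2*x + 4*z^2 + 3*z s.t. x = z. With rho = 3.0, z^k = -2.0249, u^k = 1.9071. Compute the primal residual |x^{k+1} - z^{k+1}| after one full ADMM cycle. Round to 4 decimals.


ADMM iteration with rho = 3.0, z^k = -2.0249, u^k = 1.9071
Step 1: x-update.
Minimize 4*x^2 - 2*x + (3.0/2)*(x + 2.0249 + 1.9071)^2
FOC: (2*4 + 3.0)*x = 2 + 3.0*(-2.0249 - 1.9071)
x^{k+1} = -0.8905
Step 2: z-update.
Minimize 4*z^2 + 3*z + (3.0/2)*(-0.8905 - z + 1.9071)^2
FOC: (2*4 + 3.0)*z = -3 + 3.0*(-0.8905 + 1.9071)
z^{k+1} = 0.0045
Step 3: u-update.
u^{k+1} = 1.9071 - 0.8905 - 0.0045 = 1.012
Step 4: Primal residual = |-0.8905 - 0.0045| = 0.8951


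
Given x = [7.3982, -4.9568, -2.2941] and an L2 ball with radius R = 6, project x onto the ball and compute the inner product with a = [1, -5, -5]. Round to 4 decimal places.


Step 1: Compute ||x|| (intermediates to 6 decimals).
||x|| = sqrt(7.3982^2 + (-4.9568)^2 + (-2.2941)^2) = 9.195984
Step 2: Project.
Since ||x|| > R, scale = R/||x|| = 6/9.195984 = 0.652459, proj(x) = scale * x
proj(x) = [4.827022, -3.234109, -1.496806]
Step 3: Dot product.
a^T * proj(x) = 1*4.827022 - 5*(-3.234109) - 5*(-1.496806) = 28.4816


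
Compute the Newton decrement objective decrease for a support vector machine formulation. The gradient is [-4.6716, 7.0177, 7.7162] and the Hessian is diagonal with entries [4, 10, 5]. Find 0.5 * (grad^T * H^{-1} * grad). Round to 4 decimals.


Step 1: H is diagonal, so H^(-1) * g = [-1.1679, 0.7018, 1.5432].
Step 2: g^T H^(-1) g = sum_i g_i^2 / H_ii
  = (-4.6716)^2/4 + (7.0177)^2/10 + (7.7162)^2/5
  = 5.456 + 4.9248 + 11.9079 = 22.2887
Step 3: Objective decrease = 0.5 * g^T H^(-1) g = 11.1444


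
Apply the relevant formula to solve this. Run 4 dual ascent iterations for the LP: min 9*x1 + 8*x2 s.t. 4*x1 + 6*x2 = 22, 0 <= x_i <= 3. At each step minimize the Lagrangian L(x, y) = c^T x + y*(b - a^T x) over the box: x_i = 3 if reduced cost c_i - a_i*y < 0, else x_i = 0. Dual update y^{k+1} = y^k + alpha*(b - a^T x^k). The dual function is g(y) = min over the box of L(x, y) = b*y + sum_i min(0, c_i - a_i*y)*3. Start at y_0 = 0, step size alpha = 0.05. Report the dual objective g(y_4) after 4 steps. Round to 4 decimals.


Dual ascent for LP: min 9*x1 + 8*x2, 4*x1 + 6*x2 = 22, 0 <= x_i <= 3
Step 1: y^k = 0.0, reduced costs: (9.0, 8.0)
  x^k = (0.0, 0.0), subgradient = b - a^T x = 22.0
  y^{k+1} = 0.0 + 0.05*22.0 = 1.1
Step 2: y^k = 1.1, reduced costs: (4.6, 1.4)
  x^k = (0.0, 0.0), subgradient = b - a^T x = 22.0
  y^{k+1} = 1.1 + 0.05*22.0 = 2.2
Step 3: y^k = 2.2, reduced costs: (0.2, -5.2)
  x^k = (0.0, 3.0), subgradient = b - a^T x = 4.0
  y^{k+1} = 2.2 + 0.05*4.0 = 2.4
Step 4: y^k = 2.4, reduced costs: (-0.6, -6.4)
  x^k = (3.0, 3.0), subgradient = b - a^T x = -8.0
  y^{k+1} = 2.4 + 0.05*-8.0 = 2.0
Dual objective at y_4 = 2.0: reduced costs (1.0, -4.0), box minimizer x = (0.0, 3.0)
g(y_4) = b*y + (c1 - a1*y)*x1 + (c2 - a2*y)*x2 = 22*2.0 + 1.0*0.0 + (-4.0)*3.0 = 44.0 + 0.0 - 12.0 = 32.0


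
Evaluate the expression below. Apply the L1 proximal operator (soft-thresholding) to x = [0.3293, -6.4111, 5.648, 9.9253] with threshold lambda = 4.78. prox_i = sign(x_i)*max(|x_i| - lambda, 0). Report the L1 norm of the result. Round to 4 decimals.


Soft-thresholding with lambda = 4.78:
prox(0.3293) = sign(0.3293)*max(|0.3293| - 4.78, 0) = 0.0
prox(-6.4111) = sign(-6.4111)*max(|-6.4111| - 4.78, 0) = -1.6311
prox(5.648) = sign(5.648)*max(|5.648| - 4.78, 0) = 0.868
prox(9.9253) = sign(9.9253)*max(|9.9253| - 4.78, 0) = 5.1453
prox(x) = [0.0, -1.6311, 0.868, 5.1453]
||prox(x)||_1 = 0.0 + 1.6311 + 0.868 + 5.1453 = 7.6444


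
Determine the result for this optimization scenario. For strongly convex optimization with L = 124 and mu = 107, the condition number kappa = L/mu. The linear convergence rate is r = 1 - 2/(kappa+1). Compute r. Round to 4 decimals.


Step 1: Compute the condition number.
kappa = L/mu = 124/107 = 1.1589
Step 2: Compute the convergence rate.
r = 1 - 2/(kappa + 1) = 1 - 2*mu/(L + mu) = (L - mu)/(L + mu) = 17/231 = 0.0736


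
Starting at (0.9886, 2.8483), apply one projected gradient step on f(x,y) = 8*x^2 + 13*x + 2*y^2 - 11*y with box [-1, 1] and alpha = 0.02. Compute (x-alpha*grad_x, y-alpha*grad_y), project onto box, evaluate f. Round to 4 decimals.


Step 1: Compute gradient at (0.9886, 2.8483).
grad_x = 2*8*0.9886 + 13 = 28.8176
grad_y = 2*2*2.8483 - 11 = 0.3932
Step 2: Gradient step.
x_raw = 0.9886 - 0.02*28.8176 = 0.4122
y_raw = 2.8483 - 0.02*0.3932 = 2.8404
Step 3: Project onto [-1, 1].
x_proj = clip(0.4122) = 0.4122
y_proj = clip(2.8404) = 1.0
Step 4: Evaluate f.
f(0.4122, 1.0) = -2.2812


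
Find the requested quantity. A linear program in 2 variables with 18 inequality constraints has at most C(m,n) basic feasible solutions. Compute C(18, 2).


Each vertex corresponds to some choice of n active constraints out of m, so the number of vertices is at most C(m, n) = m! / (n!(m-n)!).
m = 18, n = 2
Numerator: 18 * 17
Denominator: 2! = 2
C(18, 2) = 153


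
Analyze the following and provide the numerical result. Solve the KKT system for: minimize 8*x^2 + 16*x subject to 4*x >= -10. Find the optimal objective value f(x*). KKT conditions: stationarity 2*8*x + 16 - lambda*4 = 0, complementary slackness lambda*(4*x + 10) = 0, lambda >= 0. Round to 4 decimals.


Step 1: Try lambda = 0 (constraint inactive).
Stationarity: 2*8*x + 16 = 0
x* = -16/(2*8) = -1.0
Check constraint: 4*-1.0 = -4.0 >= -10 -- satisfied.
Step 2: Compute optimal value.
f(x*) = 8*(-1.0)^2 + 16*(-1.0) = -8.0


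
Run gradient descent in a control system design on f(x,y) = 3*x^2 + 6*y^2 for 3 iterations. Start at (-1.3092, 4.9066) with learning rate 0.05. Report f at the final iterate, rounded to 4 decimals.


Gradient descent on f(x,y) = 3*x^2 + 6*y^2.
Starting point: (-1.3092, 4.9066), alpha = 0.05
Step 1: grad_x = 2*3*-1.3092 = -7.8552, grad_y = 2*6*4.9066 = 58.8792
  x_1 = -1.3092 - 0.05*-7.8552 = -0.9164
  y_1 = 4.9066 - 0.05*58.8792 = 1.9626
Step 2: grad_x = 2*3*-0.9164 = -5.4986, grad_y = 2*6*1.9626 = 23.5517
  x_2 = -0.9164 - 0.05*-5.4986 = -0.6415
  y_2 = 1.9626 - 0.05*23.5517 = 0.7851
Step 3: grad_x = 2*3*-0.6415 = -3.849, grad_y = 2*6*0.7851 = 9.4207
  x_3 = -0.6415 - 0.05*-3.849 = -0.4491
  y_3 = 0.7851 - 0.05*9.4207 = 0.314
f(-0.4491, 0.314) = 3*(-0.4491)^2 + 6*0.314^2 = 1.1966


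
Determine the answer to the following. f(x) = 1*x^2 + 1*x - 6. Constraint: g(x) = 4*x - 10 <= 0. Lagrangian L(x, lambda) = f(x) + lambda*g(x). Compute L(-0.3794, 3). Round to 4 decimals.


Step 1: Evaluate f(x).
f(-0.3794) = 1*(-0.3794)^2 + 1*(-0.3794) - 6 = -6.2355
Step 2: Evaluate g(x).
g(-0.3794) = 4*-0.3794 - 10 = -11.5176
Step 3: Compute Lagrangian.
L = -6.2355 + 3*-11.5176 = -40.7883


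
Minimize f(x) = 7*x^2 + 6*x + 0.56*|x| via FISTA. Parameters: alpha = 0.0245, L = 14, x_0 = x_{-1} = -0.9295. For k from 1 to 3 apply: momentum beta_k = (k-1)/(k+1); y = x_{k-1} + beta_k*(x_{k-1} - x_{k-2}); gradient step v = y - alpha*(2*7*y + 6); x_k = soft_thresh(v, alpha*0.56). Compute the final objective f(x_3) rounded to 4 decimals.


FISTA on f(x) = 7*x^2 + 6*x + 0.56*|x|
L = 14, alpha = 0.0245
Iteration 1: beta = 0.0, y = -0.9295 + 0.0*(-0.9295 + 0.9295) = -0.9295
  grad(y) = -7.013, v = y - alpha*grad = -0.7577
  prox(v) = soft_thresh(-0.7577, 0.0137) = -0.744
Iteration 2: beta = 0.3333, y = -0.744 + 0.3333*(-0.744 + 0.9295) = -0.6821
  grad(y) = -3.5496, v = y - alpha*grad = -0.5951
  prox(v) = soft_thresh(-0.5951, 0.0137) = -0.5814
Iteration 3: beta = 0.5, y = -0.5814 + 0.5*(-0.5814 + 0.744) = -0.5002
  grad(y) = -1.0023, v = y - alpha*grad = -0.4756
  prox(v) = soft_thresh(-0.4756, 0.0137) = -0.4619
f(x_3) = 7*(-0.4619)^2 + 6*(-0.4619) + 0.56*|-0.4619| = -1.0193


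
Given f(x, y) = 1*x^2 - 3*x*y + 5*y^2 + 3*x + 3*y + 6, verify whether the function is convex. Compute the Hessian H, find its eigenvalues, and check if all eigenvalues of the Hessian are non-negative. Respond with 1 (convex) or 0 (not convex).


The Hessian of f(x,y) = 1*x^2 - 3*x*y + 5*y^2 + 3*x + 3*y + 6 is:
H = [[2, -3], [-3, 10]]
Trace = 2 + 10 = 12
Determinant = 2*10 - (-3)^2 = 11
Discriminant = (12)^2 - 4*11 = 100.0
Eigenvalues: lambda_1 = 1.0, lambda_2 = 11.0
The function is convex.

1


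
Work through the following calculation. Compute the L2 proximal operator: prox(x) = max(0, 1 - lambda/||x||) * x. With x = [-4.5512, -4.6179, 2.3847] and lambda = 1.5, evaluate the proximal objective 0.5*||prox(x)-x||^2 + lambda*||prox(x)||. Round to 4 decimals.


Step 1: Compute ||x||.
||x|| = 6.9083
Step 2: Compute scaling factor.
scale = max(0, 1 - 1.5/6.9083) = 0.7829
Step 3: prox(x) = [-3.563, -3.6152, 1.8669]
||prox(x)|| = 5.4083
Step 4: Proximal objective.
0.5*||prox-x||^2 = 1.125
lambda*||prox|| = 8.1125
Total = 9.2375


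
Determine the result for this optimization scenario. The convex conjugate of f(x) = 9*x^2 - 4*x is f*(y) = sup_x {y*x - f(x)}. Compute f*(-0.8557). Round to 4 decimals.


f*(y) = sup_x {y*x - a*x^2 - b*x} = sup_x {(y-b)*x - a*x^2}
FOC: (y - b) - 2a*x = 0 => x* = (y - b)/(2a)
x* = (-0.8557 + 4)/(2*9) = 0.1747
f*(-0.8557) = (y-b)^2/(4a) = (-0.8557 + 4)^2/(4*9)
= 9.8866/36 = 0.2746


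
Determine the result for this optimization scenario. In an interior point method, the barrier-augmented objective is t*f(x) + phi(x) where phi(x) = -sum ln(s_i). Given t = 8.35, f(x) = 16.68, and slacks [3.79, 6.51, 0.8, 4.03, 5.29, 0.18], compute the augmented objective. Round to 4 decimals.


Step 1: Compute log-barrier.
ln values: [1.3324, 1.8733, -0.2231, 1.3938, 1.6658, -1.7148]
phi = -(1.3324 + 1.8733 - 0.2231 + 1.3938 + 1.6658 - 1.7148) = -4.3273
Step 2: Compute augmented objective.
t*f(x) = 8.35*16.68 = 139.278
Total = 139.278 - 4.3273 = 134.9507


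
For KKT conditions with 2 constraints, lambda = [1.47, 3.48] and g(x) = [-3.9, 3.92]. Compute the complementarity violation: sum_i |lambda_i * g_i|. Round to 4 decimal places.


KKT complementary slackness check:
lambda_1 * g_1 = 1.47 * -3.9 = -5.733
lambda_2 * g_2 = 3.48 * 3.92 = 13.6416
Total violation = 5.733 + 13.6416 = 19.3746


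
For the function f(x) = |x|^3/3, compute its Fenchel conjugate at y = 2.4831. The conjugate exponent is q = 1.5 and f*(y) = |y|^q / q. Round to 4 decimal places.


The conjugate exponent q satisfies 1/p + 1/q = 1.
p = 3, so q = 3/(3 - 1) = 1.5
|y|^q = 2.4831^1.5 = 3.9128
f*(2.4831) = 3.9128 / 1.5 = 2.6086


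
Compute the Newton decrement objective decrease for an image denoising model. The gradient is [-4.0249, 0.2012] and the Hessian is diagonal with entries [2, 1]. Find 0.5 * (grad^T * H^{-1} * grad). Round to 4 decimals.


Step 1: H is diagonal, so H^(-1) * g = [-2.0125, 0.2012].
Step 2: g^T H^(-1) g = sum_i g_i^2 / H_ii
  = (-4.0249)^2/2 + (0.2012)^2/1
  = 8.0999 + 0.0405 = 8.1404
Step 3: Objective decrease = 0.5 * g^T H^(-1) g = 4.0702


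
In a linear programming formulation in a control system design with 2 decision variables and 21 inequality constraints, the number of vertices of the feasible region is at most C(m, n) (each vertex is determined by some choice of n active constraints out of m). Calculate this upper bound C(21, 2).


Each vertex corresponds to some choice of n active constraints out of m, so the number of vertices is at most C(m, n) = m! / (n!(m-n)!).
m = 21, n = 2
Numerator: 21 * 20
Denominator: 2! = 2
C(21, 2) = 210


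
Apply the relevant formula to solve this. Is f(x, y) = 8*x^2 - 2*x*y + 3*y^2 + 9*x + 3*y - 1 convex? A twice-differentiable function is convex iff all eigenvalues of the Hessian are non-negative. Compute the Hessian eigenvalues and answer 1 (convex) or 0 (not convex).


The Hessian of f(x,y) = 8*x^2 - 2*x*y + 3*y^2 + 9*x + 3*y - 1 is:
H = [[16, -2], [-2, 6]]
Trace = 16 + 6 = 22
Determinant = 16*6 - (-2)^2 = 92
Discriminant = (22)^2 - 4*92 = 116.0
Eigenvalues: lambda_1 = 5.6148, lambda_2 = 16.3852
The function is convex.

1


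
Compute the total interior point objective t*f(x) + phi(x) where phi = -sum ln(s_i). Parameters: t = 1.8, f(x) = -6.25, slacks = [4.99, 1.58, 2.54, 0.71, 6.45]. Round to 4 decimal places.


Step 1: Compute log-barrier.
ln values: [1.6074, 0.4574, 0.9322, -0.3425, 1.8641]
phi = -(1.6074 + 0.4574 + 0.9322 - 0.3425 + 1.8641) = -4.5186
Step 2: Compute augmented objective.
t*f(x) = 1.8*-6.25 = -11.25
Total = -11.25 - 4.5186 = -15.7686


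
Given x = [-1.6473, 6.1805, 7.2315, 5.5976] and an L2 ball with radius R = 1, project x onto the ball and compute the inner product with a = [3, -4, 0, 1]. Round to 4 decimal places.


Step 1: Compute ||x|| (intermediates to 6 decimals).
||x|| = sqrt((-1.6473)^2 + 6.1805^2 + 7.2315^2 + 5.5976^2) = 11.159744
Step 2: Project.
Since ||x|| > R, scale = R/||x|| = 1/11.159744 = 0.089608, proj(x) = scale * x
proj(x) = [-0.147611, 0.553822, 0.648, 0.50159]
Step 3: Dot product.
a^T * proj(x) = 3*(-0.147611) - 4*0.553822 + 0*0.648 + 1*0.50159 = -2.1565


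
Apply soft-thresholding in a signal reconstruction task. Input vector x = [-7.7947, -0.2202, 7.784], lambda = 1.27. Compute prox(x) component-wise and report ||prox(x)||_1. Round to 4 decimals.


Soft-thresholding with lambda = 1.27:
prox(-7.7947) = sign(-7.7947)*max(|-7.7947| - 1.27, 0) = -6.5247
prox(-0.2202) = sign(-0.2202)*max(|-0.2202| - 1.27, 0) = 0.0
prox(7.784) = sign(7.784)*max(|7.784| - 1.27, 0) = 6.514
prox(x) = [-6.5247, 0.0, 6.514]
||prox(x)||_1 = 6.5247 + 0.0 + 6.514 = 13.0387


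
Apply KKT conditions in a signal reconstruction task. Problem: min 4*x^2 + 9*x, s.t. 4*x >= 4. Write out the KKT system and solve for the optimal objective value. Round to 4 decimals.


Step 1: Try lambda = 0 (constraint inactive).
x_unc = -9/(2*4) = -1.125
Check: 4*-1.125 = -4.5 < 4 -- violated!
Step 2: Constraint must be active: 4*x = 4
x* = 4/4 = 1.0
lambda = (2*4*1.0 + 9)/4 = 4.25
Step 3: Compute optimal value.
f(x*) = 4*1.0^2 + 9*1.0 = 13.0


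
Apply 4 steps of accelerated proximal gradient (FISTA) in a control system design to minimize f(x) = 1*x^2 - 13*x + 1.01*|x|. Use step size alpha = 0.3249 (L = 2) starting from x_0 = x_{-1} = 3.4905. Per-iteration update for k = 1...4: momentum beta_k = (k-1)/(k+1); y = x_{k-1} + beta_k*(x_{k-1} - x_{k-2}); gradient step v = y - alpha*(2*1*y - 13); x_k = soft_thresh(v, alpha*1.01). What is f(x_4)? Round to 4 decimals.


FISTA on f(x) = 1*x^2 - 13*x + 1.01*|x|
L = 2, alpha = 0.3249
Iteration 1: beta = 0.0, y = 3.4905 + 0.0*(3.4905 - 3.4905) = 3.4905
  grad(y) = -6.019, v = y - alpha*grad = 5.4461
  prox(v) = soft_thresh(5.4461, 0.3281) = 5.1179
Iteration 2: beta = 0.3333, y = 5.1179 + 0.3333*(5.1179 - 3.4905) = 5.6604
  grad(y) = -1.6792, v = y - alpha*grad = 6.206
  prox(v) = soft_thresh(6.206, 0.3281) = 5.8778
Iteration 3: beta = 0.5, y = 5.8778 + 0.5*(5.8778 - 5.1179) = 6.2578
  grad(y) = -0.4845, v = y - alpha*grad = 6.4152
  prox(v) = soft_thresh(6.4152, 0.3281) = 6.087
Iteration 4: beta = 0.6, y = 6.087 + 0.6*(6.087 - 5.8778) = 6.2125
  grad(y) = -0.5749, v = y - alpha*grad = 6.3993
  prox(v) = soft_thresh(6.3993, 0.3281) = 6.0712
f(x_4) = 1*6.0712^2 - 13*6.0712 + 1.01*|6.0712| = -35.9342


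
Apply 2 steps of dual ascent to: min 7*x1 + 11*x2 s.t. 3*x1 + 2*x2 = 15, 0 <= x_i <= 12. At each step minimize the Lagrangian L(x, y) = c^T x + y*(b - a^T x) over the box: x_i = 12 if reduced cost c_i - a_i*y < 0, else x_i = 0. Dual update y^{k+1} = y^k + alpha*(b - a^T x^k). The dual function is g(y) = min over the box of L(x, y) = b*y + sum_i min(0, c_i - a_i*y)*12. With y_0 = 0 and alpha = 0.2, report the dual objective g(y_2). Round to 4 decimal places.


Dual ascent for LP: min 7*x1 + 11*x2, 3*x1 + 2*x2 = 15, 0 <= x_i <= 12
Step 1: y^k = 0.0, reduced costs: (7.0, 11.0)
  x^k = (0.0, 0.0), subgradient = b - a^T x = 15.0
  y^{k+1} = 0.0 + 0.2*15.0 = 3.0
Step 2: y^k = 3.0, reduced costs: (-2.0, 5.0)
  x^k = (12.0, 0.0), subgradient = b - a^T x = -21.0
  y^{k+1} = 3.0 + 0.2*-21.0 = -1.2
Dual objective at y_2 = -1.2: reduced costs (10.6, 13.4), box minimizer x = (0.0, 0.0)
g(y_2) = b*y + (c1 - a1*y)*x1 + (c2 - a2*y)*x2 = 15*(-1.2) + 10.6*0.0 + 13.4*0.0 = -18.0 + 0.0 + 0.0 = -18.0


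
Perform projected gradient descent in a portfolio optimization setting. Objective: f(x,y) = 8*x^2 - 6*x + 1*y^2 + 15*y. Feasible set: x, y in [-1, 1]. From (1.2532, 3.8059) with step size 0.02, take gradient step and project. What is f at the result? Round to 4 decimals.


Step 1: Compute gradient at (1.2532, 3.8059).
grad_x = 2*8*1.2532 - 6 = 14.0512
grad_y = 2*1*3.8059 + 15 = 22.6118
Step 2: Gradient step.
x_raw = 1.2532 - 0.02*14.0512 = 0.9722
y_raw = 3.8059 - 0.02*22.6118 = 3.3537
Step 3: Project onto [-1, 1].
x_proj = clip(0.9722) = 0.9722
y_proj = clip(3.3537) = 1.0
Step 4: Evaluate f.
f(0.9722, 1.0) = 17.728


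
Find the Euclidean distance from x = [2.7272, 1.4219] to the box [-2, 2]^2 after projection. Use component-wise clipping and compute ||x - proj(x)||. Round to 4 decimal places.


Project each component onto [-2, 2].
clip(2.7272) = 2.0, clip(1.4219) = 1.4219
Projection = [2.0, 1.4219]
Squared diffs: [0.5288, 0.0]
Distance = sqrt(0.5288) = 0.7272


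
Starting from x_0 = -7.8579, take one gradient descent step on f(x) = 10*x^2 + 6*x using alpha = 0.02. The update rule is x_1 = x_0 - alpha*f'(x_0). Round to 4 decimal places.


We compute the gradient at x_0 and apply the update.
f'(x) = 20*x + 6
f'(-7.8579) = 20*-7.8579 + 6 = -151.158
x_1 = -7.8579 - 0.02*-151.158 = -4.8347


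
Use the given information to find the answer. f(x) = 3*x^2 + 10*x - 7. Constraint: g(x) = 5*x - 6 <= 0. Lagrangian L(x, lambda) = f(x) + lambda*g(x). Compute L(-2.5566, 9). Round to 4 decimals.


Step 1: Evaluate f(x).
f(-2.5566) = 3*(-2.5566)^2 + 10*(-2.5566) - 7 = -12.9574
Step 2: Evaluate g(x).
g(-2.5566) = 5*-2.5566 - 6 = -18.783
Step 3: Compute Lagrangian.
L = -12.9574 + 9*-18.783 = -182.0044


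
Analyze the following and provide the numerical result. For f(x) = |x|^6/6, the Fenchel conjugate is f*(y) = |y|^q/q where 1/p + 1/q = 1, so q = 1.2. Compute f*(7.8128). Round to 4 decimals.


The conjugate exponent q satisfies 1/p + 1/q = 1.
p = 6, so q = 6/(6 - 1) = 1.2
|y|^q = 7.8128^1.2 = 11.786
f*(7.8128) = 11.786 / 1.2 = 9.8217


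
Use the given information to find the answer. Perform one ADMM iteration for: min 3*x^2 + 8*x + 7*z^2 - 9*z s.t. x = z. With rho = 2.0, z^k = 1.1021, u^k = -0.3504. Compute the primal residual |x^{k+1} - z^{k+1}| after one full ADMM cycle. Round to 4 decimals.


ADMM iteration with rho = 2.0, z^k = 1.1021, u^k = -0.3504
Step 1: x-update.
Minimize 3*x^2 + 8*x + (2.0/2)*(x - 1.1021 - 0.3504)^2
FOC: (2*3 + 2.0)*x = -8 + 2.0*(1.1021 + 0.3504)
x^{k+1} = -0.6369
Step 2: z-update.
Minimize 7*z^2 - 9*z + (2.0/2)*(-0.6369 - z - 0.3504)^2
FOC: (2*7 + 2.0)*z = 9 + 2.0*(-0.6369 - 0.3504)
z^{k+1} = 0.4391
Step 3: u-update.
u^{k+1} = -0.3504 - 0.6369 - 0.4391 = -1.4264
Step 4: Primal residual = |-0.6369 - 0.4391| = 1.076


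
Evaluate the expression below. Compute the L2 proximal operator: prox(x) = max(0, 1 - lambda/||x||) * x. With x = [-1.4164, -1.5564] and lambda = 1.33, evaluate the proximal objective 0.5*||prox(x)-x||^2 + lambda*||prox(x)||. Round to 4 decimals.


Step 1: Compute ||x||.
||x|| = 2.1044
Step 2: Compute scaling factor.
scale = max(0, 1 - 1.33/2.1044) = 0.368
Step 3: prox(x) = [-0.5212, -0.5727]
||prox(x)|| = 0.7744
Step 4: Proximal objective.
0.5*||prox-x||^2 = 0.8845
lambda*||prox|| = 1.03
Total = 1.9144


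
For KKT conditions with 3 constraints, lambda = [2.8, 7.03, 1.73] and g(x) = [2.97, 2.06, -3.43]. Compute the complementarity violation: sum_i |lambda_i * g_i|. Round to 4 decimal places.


KKT complementary slackness check:
lambda_1 * g_1 = 2.8 * 2.97 = 8.316
lambda_2 * g_2 = 7.03 * 2.06 = 14.4818
lambda_3 * g_3 = 1.73 * -3.43 = -5.9339
Total violation = 8.316 + 14.4818 + 5.9339 = 28.7317


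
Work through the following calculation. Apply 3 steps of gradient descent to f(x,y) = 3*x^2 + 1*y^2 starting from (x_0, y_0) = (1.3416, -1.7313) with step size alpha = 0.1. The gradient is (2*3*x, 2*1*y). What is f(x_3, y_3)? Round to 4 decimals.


Gradient descent on f(x,y) = 3*x^2 + 1*y^2.
Starting point: (1.3416, -1.7313), alpha = 0.1
Step 1: grad_x = 2*3*1.3416 = 8.0496, grad_y = 2*1*-1.7313 = -3.4626
  x_1 = 1.3416 - 0.1*8.0496 = 0.5366
  y_1 = -1.7313 - 0.1*-3.4626 = -1.385
Step 2: grad_x = 2*3*0.5366 = 3.2198, grad_y = 2*1*-1.385 = -2.7701
  x_2 = 0.5366 - 0.1*3.2198 = 0.2147
  y_2 = -1.385 - 0.1*-2.7701 = -1.108
Step 3: grad_x = 2*3*0.2147 = 1.2879, grad_y = 2*1*-1.108 = -2.2161
  x_3 = 0.2147 - 0.1*1.2879 = 0.0859
  y_3 = -1.108 - 0.1*-2.2161 = -0.8864
f(0.0859, -0.8864) = 3*0.0859^2 + 1*(-0.8864)^2 = 0.8079


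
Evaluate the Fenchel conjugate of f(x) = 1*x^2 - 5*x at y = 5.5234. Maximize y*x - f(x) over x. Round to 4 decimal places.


f*(y) = sup_x {y*x - a*x^2 - b*x} = sup_x {(y-b)*x - a*x^2}
FOC: (y - b) - 2a*x = 0 => x* = (y - b)/(2a)
x* = (5.5234 + 5)/(2*1) = 5.2617
f*(5.5234) = (y-b)^2/(4a) = (5.5234 + 5)^2/(4*1)
= 110.7419/4 = 27.6855


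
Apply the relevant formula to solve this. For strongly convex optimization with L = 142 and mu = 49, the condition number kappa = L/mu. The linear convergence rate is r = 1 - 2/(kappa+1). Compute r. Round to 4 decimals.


Step 1: Compute the condition number.
kappa = L/mu = 142/49 = 2.898
Step 2: Compute the convergence rate.
r = 1 - 2/(kappa + 1) = 1 - 2*mu/(L + mu) = (L - mu)/(L + mu) = 93/191 = 0.4869


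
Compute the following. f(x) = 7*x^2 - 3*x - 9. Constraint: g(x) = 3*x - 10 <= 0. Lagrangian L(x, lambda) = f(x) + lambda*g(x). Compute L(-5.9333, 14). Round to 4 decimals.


Step 1: Evaluate f(x).
f(-5.9333) = 7*(-5.9333)^2 - 3*(-5.9333) - 9 = 255.2282
Step 2: Evaluate g(x).
g(-5.9333) = 3*-5.9333 - 10 = -27.7999
Step 3: Compute Lagrangian.
L = 255.2282 + 14*-27.7999 = -133.9704


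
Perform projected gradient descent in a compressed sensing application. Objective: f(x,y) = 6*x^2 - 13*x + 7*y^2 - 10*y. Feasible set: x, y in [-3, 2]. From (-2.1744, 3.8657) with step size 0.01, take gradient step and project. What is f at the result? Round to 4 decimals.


Step 1: Compute gradient at (-2.1744, 3.8657).
grad_x = 2*6*-2.1744 - 13 = -39.0928
grad_y = 2*7*3.8657 - 10 = 44.1198
Step 2: Gradient step.
x_raw = -2.1744 - 0.01*-39.0928 = -1.7835
y_raw = 3.8657 - 0.01*44.1198 = 3.4245
Step 3: Project onto [-3, 2].
x_proj = clip(-1.7835) = -1.7835
y_proj = clip(3.4245) = 2.0
Step 4: Evaluate f.
f(-1.7835, 2.0) = 50.2698


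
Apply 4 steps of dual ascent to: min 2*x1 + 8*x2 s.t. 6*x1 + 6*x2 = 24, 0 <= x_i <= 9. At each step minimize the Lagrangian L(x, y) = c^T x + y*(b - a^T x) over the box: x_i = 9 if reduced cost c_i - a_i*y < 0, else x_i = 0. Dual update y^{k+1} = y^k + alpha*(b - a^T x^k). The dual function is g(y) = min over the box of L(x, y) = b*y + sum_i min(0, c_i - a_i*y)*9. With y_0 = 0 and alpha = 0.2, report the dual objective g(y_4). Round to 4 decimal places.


Dual ascent for LP: min 2*x1 + 8*x2, 6*x1 + 6*x2 = 24, 0 <= x_i <= 9
Step 1: y^k = 0.0, reduced costs: (2.0, 8.0)
  x^k = (0.0, 0.0), subgradient = b - a^T x = 24.0
  y^{k+1} = 0.0 + 0.2*24.0 = 4.8
Step 2: y^k = 4.8, reduced costs: (-26.8, -20.8)
  x^k = (9.0, 9.0), subgradient = b - a^T x = -84.0
  y^{k+1} = 4.8 + 0.2*-84.0 = -12.0
Step 3: y^k = -12.0, reduced costs: (74.0, 80.0)
  x^k = (0.0, 0.0), subgradient = b - a^T x = 24.0
  y^{k+1} = -12.0 + 0.2*24.0 = -7.2
Step 4: y^k = -7.2, reduced costs: (45.2, 51.2)
  x^k = (0.0, 0.0), subgradient = b - a^T x = 24.0
  y^{k+1} = -7.2 + 0.2*24.0 = -2.4
Dual objective at y_4 = -2.4: reduced costs (16.4, 22.4), box minimizer x = (0.0, 0.0)
g(y_4) = b*y + (c1 - a1*y)*x1 + (c2 - a2*y)*x2 = 24*(-2.4) + 16.4*0.0 + 22.4*0.0 = -57.6 + 0.0 + 0.0 = -57.6


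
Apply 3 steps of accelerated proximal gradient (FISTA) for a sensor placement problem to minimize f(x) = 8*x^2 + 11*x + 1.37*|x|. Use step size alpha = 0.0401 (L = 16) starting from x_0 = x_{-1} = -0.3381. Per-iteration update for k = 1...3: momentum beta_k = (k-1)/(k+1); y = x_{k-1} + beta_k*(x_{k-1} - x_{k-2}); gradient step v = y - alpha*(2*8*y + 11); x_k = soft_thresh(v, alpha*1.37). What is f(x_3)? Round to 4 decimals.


FISTA on f(x) = 8*x^2 + 11*x + 1.37*|x|
L = 16, alpha = 0.0401
Iteration 1: beta = 0.0, y = -0.3381 + 0.0*(-0.3381 + 0.3381) = -0.3381
  grad(y) = 5.5904, v = y - alpha*grad = -0.5623
  prox(v) = soft_thresh(-0.5623, 0.0549) = -0.5073
Iteration 2: beta = 0.3333, y = -0.5073 + 0.3333*(-0.5073 + 0.3381) = -0.5638
  grad(y) = 1.98, v = y - alpha*grad = -0.6431
  prox(v) = soft_thresh(-0.6431, 0.0549) = -0.5882
Iteration 3: beta = 0.5, y = -0.5882 + 0.5*(-0.5882 + 0.5073) = -0.6286
  grad(y) = 0.9416, v = y - alpha*grad = -0.6664
  prox(v) = soft_thresh(-0.6664, 0.0549) = -0.6115
f(x_3) = 8*(-0.6115)^2 + 11*(-0.6115) + 1.37*|-0.6115| = -2.8973


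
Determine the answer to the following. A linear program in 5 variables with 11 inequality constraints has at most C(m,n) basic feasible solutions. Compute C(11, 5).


Each vertex corresponds to some choice of n active constraints out of m, so the number of vertices is at most C(m, n) = m! / (n!(m-n)!).
m = 11, n = 5
Numerator: 11 * 10 * 9 * 8 * 7
Denominator: 5! = 120
C(11, 5) = 462


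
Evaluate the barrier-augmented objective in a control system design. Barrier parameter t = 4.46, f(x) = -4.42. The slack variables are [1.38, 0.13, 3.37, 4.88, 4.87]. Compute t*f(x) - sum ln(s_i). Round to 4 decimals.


Step 1: Compute log-barrier.
ln values: [0.3221, -2.0402, 1.2149, 1.5851, 1.5831]
phi = -(0.3221 - 2.0402 + 1.2149 + 1.5851 + 1.5831) = -2.665
Step 2: Compute augmented objective.
t*f(x) = 4.46*-4.42 = -19.7132
Total = -19.7132 - 2.665 = -22.3782
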